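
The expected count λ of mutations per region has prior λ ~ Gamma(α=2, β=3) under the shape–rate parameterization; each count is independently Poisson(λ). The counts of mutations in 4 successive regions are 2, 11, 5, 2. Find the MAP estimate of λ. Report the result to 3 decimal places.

Σxᵢ = 2+11+5+2 = 20, with n = 4.
Posterior ∝ λe^(−3λ) · λ^20e^(−4λ) = λ^21e^(−7λ), i.e. Gamma(shape=22, rate=7).
The mode of a Gamma(a, b) with a ≥ 1 (shape–rate) is (a−1)/b = 21/7 ≈ 3.000.

λ̂_MAP = 3.000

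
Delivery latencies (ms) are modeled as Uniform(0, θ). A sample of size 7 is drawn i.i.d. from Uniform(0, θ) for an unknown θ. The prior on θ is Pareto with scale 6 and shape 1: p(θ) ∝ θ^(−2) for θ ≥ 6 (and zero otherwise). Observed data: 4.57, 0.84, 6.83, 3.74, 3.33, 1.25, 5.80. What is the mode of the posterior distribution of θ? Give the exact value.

The Uniform(0, θ) likelihood is θ^(−n) for θ ≥ max(xᵢ), zero otherwise. Here max(xᵢ) = 6.83.
Posterior ∝ θ^(−2) · θ^(−7) = θ^(−9) on θ ≥ max(6, 6.83) = 6.83.
This density is strictly decreasing in θ, so the posterior mode lies at the lower boundary of the support.

θ̂_MAP = 6.83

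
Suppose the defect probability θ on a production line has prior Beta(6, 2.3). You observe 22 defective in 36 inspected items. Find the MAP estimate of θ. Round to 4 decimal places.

Prior: Beta(6, 2.3).
Data: 22 successes in 36 trials. The binomial likelihood contributes θ^22(1−θ)^14, so the posterior is Beta(6+22, 2.3+14) = Beta(28, 16.3).
For Beta(a, b) with a, b > 1 the mode is (a−1)/(a+b−2) = 27/42.3 ≈ 0.6383.

θ̂_MAP = 0.6383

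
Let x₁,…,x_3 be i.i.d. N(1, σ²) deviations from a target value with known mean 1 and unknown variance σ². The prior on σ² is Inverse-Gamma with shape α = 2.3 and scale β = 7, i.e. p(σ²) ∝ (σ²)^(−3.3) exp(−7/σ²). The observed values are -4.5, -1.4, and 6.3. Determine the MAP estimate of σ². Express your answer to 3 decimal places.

Sum of squared deviations about the known mean: SS = (-4.5−1)² + (-1.4−1)² + (6.3−1)² = 64.1.
The Normal likelihood contributes (σ²)^(−n/2) exp(−SS/(2σ²)), so the posterior is Inverse-Gamma(α + n/2, β + SS/2) = Inverse-Gamma(3.8, 39.05).
The mode of Inverse-Gamma(a, b) is b/(a+1) = 39.05/4.8 ≈ 8.135.

σ̂²_MAP = 8.135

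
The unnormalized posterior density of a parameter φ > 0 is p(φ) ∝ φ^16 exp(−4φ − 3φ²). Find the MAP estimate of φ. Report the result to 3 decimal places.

ℓ'(φ) = 16/φ − 4 − 6φ. Setting this to zero and multiplying by φ: 6φ² + 4φ − 16 = 0.
φ = (−4 + √(4² + 4·6·16)) / (2·6) = (−4 + √400) / 12 = (−4 + 20)/12 = 4/3.
ℓ''(φ) = −16/φ² − 6 < 0, confirming a maximum.

φ̂_MAP = 1.333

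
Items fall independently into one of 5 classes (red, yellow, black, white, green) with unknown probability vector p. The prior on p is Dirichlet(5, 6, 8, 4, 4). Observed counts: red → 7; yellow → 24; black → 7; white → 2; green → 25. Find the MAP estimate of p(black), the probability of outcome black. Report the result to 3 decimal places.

The posterior is Dirichlet(αᵢ + nᵢ) = Dirichlet(12, 30, 15, 6, 29).
For a Dirichlet(a₁,…,a_K) with all aᵢ > 1, the mode has j-th component (aⱼ − 1)/(Σaᵢ − K).
Here Σaᵢ = 92 and K = 5, so p(black) = (15 − 1)/(92 − 5) = 14/87 ≈ 0.161.

MAP estimate of p(black) = 0.161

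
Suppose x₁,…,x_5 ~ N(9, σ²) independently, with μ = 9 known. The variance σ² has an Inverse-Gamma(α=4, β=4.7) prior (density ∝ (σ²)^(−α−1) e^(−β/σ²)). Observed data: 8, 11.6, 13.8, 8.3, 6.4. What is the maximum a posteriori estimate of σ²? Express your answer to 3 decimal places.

σ̂²_MAP = 3.163

Sum of squared deviations about the known mean: SS = (8−9)² + (11.6−9)² + (13.8−9)² + (8.3−9)² + (6.4−9)² = 38.05.
The Normal likelihood contributes (σ²)^(−n/2) exp(−SS/(2σ²)), so the posterior is Inverse-Gamma(α + n/2, β + SS/2) = Inverse-Gamma(6.5, 23.725).
The mode of Inverse-Gamma(a, b) is b/(a+1) = 23.725/7.5 ≈ 3.163.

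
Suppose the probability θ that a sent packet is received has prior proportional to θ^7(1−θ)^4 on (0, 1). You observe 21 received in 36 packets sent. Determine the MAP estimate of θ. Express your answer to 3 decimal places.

The prior density ∝ θ^7(1−θ)^4 is the kernel of Beta(8, 5).
Data: 21 successes in 36 trials. The binomial likelihood contributes θ^21(1−θ)^15, so the posterior is Beta(8+21, 5+15) = Beta(29, 20).
For Beta(a, b) with a, b > 1 the mode is (a−1)/(a+b−2) = 28/47 ≈ 0.596.

θ̂_MAP = 0.596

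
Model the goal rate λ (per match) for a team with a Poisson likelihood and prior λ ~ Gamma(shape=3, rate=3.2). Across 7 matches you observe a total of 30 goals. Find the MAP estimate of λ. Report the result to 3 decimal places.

λ̂_MAP = 3.137

Σxᵢ = 30, n = 7.
Posterior ∝ λ^2e^(−3.2λ) · λ^30e^(−7λ) = λ^32e^(−10.2λ), i.e. Gamma(shape=33, rate=10.2).
The mode of a Gamma(a, b) with a ≥ 1 (shape–rate) is (a−1)/b = 32/10.2 ≈ 3.137.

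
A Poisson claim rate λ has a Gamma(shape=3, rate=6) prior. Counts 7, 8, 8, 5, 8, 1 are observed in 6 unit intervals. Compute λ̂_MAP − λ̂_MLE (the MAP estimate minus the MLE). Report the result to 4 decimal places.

MAP − MLE = -2.9167

Σxᵢ = 37. Posterior is Gamma(40, 12); MAP = (40−1)/12 = 39/12 ≈ 3.25000.
MLE = x̄ = 37/6 ≈ 6.16667.
Difference = 39/12 − 37/6 = -35/12 ≈ -2.9167.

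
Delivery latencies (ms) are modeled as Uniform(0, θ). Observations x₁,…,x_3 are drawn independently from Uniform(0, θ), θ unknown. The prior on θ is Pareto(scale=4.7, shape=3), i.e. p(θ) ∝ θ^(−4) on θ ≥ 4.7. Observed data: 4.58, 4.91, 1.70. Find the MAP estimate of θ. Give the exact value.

The Uniform(0, θ) likelihood is θ^(−n) for θ ≥ max(xᵢ), zero otherwise. Here max(xᵢ) = 4.91.
Posterior ∝ θ^(−4) · θ^(−3) = θ^(−7) on θ ≥ max(4.7, 4.91) = 4.91.
This density is strictly decreasing in θ, so the posterior mode lies at the lower boundary of the support.

θ̂_MAP = 4.91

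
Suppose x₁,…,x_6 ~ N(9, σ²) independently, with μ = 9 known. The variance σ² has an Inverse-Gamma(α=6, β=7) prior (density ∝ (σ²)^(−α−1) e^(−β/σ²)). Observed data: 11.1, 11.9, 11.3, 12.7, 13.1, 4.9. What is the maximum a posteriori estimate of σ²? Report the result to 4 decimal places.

Sum of squared deviations about the known mean: SS = (11.1−9)² + (11.9−9)² + (11.3−9)² + (12.7−9)² + (13.1−9)² + (4.9−9)² = 65.42.
The Normal likelihood contributes (σ²)^(−n/2) exp(−SS/(2σ²)), so the posterior is Inverse-Gamma(α + n/2, β + SS/2) = Inverse-Gamma(9, 39.71).
The mode of Inverse-Gamma(a, b) is b/(a+1) = 39.71/10 ≈ 3.9710.

σ̂²_MAP = 3.9710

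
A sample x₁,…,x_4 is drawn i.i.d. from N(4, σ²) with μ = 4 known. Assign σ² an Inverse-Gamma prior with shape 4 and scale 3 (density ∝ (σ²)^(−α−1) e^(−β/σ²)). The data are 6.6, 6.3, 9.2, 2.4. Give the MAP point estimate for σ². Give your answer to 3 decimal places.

σ̂²_MAP = 3.404

Sum of squared deviations about the known mean: SS = (6.6−4)² + (6.3−4)² + (9.2−4)² + (2.4−4)² = 41.65.
The Normal likelihood contributes (σ²)^(−n/2) exp(−SS/(2σ²)), so the posterior is Inverse-Gamma(α + n/2, β + SS/2) = Inverse-Gamma(6, 23.825).
The mode of Inverse-Gamma(a, b) is b/(a+1) = 23.825/7 ≈ 3.404.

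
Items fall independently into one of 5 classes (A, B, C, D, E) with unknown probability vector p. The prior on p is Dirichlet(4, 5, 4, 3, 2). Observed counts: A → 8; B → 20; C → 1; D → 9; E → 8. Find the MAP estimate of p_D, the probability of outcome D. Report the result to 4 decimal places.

The posterior is Dirichlet(αᵢ + nᵢ) = Dirichlet(12, 25, 5, 12, 10).
For a Dirichlet(a₁,…,a_K) with all aᵢ > 1, the mode has j-th component (aⱼ − 1)/(Σaᵢ − K).
Here Σaᵢ = 64 and K = 5, so p_D = (12 − 1)/(64 − 5) = 11/59 ≈ 0.1864.

MAP estimate of p_D = 0.1864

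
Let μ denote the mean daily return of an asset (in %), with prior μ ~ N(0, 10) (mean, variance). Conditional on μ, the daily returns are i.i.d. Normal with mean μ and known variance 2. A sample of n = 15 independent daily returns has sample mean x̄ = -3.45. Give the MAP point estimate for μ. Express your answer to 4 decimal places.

n = 15, x̄ = -3.45.
For a Normal prior and Normal likelihood with known variance, the posterior is Normal; its mode equals its mean, the precision-weighted average.
Prior precision 1/σ₀² = 1/10 = 0.1; data precision n/σ² = 15/2 = 7.5.
μ̂ = (0.1·0 + 7.5·(-3.45)) / (0.1 + 7.5) = (-25.875)/7.6 = -1035/304 ≈ -3.4046.

μ̂_MAP = -3.4046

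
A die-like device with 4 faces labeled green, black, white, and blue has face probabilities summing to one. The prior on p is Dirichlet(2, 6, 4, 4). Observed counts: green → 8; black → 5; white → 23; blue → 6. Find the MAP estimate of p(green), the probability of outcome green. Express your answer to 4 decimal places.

The posterior is Dirichlet(αᵢ + nᵢ) = Dirichlet(10, 11, 27, 10).
For a Dirichlet(a₁,…,a_K) with all aᵢ > 1, the mode has j-th component (aⱼ − 1)/(Σaᵢ − K).
Here Σaᵢ = 58 and K = 4, so p(green) = (10 − 1)/(58 − 4) = 9/54 ≈ 0.1667.

MAP estimate of p(green) = 0.1667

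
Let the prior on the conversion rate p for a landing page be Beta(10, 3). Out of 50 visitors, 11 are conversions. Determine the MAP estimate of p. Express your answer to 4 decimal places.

Prior: Beta(10, 3).
Data: 11 successes in 50 trials. The binomial likelihood contributes p^11(1−p)^39, so the posterior is Beta(10+11, 3+39) = Beta(21, 42).
For Beta(a, b) with a, b > 1 the mode is (a−1)/(a+b−2) = 20/61 ≈ 0.3279.

p̂_MAP = 0.3279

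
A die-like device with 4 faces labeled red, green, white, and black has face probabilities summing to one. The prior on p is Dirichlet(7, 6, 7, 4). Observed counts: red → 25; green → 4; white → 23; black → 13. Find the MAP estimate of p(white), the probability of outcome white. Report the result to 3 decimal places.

The posterior is Dirichlet(αᵢ + nᵢ) = Dirichlet(32, 10, 30, 17).
For a Dirichlet(a₁,…,a_K) with all aᵢ > 1, the mode has j-th component (aⱼ − 1)/(Σaᵢ − K).
Here Σaᵢ = 89 and K = 4, so p(white) = (30 − 1)/(89 − 4) = 29/85 ≈ 0.341.

MAP estimate of p(white) = 0.341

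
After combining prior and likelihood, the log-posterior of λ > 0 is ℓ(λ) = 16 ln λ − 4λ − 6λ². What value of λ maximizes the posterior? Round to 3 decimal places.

ℓ'(λ) = 16/λ − 4 − 12λ. Setting this to zero and multiplying by λ: 12λ² + 4λ − 16 = 0.
λ = (−4 + √(4² + 4·12·16)) / (2·12) = (−4 + √784) / 24 = (−4 + 28)/24 = 1.
ℓ''(λ) = −16/λ² − 12 < 0, confirming a maximum.

λ̂_MAP = 1.000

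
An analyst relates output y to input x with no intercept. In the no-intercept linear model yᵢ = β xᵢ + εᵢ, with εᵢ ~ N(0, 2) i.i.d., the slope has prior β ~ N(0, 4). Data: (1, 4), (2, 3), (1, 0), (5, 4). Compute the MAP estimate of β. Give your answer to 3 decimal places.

log p(β | y) = −Σ(yᵢ − βxᵢ)²/(2·2) − β²/(2·4) + const.
Setting the derivative to zero: Σxᵢ(yᵢ − βxᵢ)/2 − β/4 = 0, so β = Σxᵢyᵢ / (Σxᵢ² + σ²/τ²).
Σxᵢyᵢ = 1·4 + 2·3 + 1·0 + 5·4 = 30; Σxᵢ² = 31; σ²/τ² = 0.5.
β̂_MAP = 30 / (31 + 0.5) = 30/31.5 ≈ 0.952.

β̂_MAP = 0.952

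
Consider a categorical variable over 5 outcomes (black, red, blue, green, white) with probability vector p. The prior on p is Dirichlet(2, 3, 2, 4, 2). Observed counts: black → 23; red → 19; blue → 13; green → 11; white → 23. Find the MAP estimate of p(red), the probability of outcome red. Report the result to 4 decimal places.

MAP estimate of p(red) = 0.2165

The posterior is Dirichlet(αᵢ + nᵢ) = Dirichlet(25, 22, 15, 15, 25).
For a Dirichlet(a₁,…,a_K) with all aᵢ > 1, the mode has j-th component (aⱼ − 1)/(Σaᵢ − K).
Here Σaᵢ = 102 and K = 5, so p(red) = (22 − 1)/(102 − 5) = 21/97 ≈ 0.2165.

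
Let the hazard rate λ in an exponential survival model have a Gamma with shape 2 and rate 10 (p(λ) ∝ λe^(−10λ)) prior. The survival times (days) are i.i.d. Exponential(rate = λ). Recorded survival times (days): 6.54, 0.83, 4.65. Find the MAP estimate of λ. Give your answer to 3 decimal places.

λ̂_MAP = 0.182

The Exponential(rate=λ) likelihood is ∝ λ^n e^(−λΣtᵢ). Here n = 3 and Σtᵢ = 6.54 + 0.83 + 4.65 = 12.02.
Posterior ∝ λe^(−10λ) · λ^3e^(−12.02λ) = λ^4e^(−22.02λ), i.e. Gamma(5, 22.02).
Mode = (a−1)/b = 4/22.02 ≈ 0.182.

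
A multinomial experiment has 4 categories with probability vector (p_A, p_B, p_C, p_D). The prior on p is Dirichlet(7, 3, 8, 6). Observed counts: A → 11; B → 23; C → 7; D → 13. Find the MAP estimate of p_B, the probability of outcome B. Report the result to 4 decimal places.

MAP estimate of p_B = 0.3378

The posterior is Dirichlet(αᵢ + nᵢ) = Dirichlet(18, 26, 15, 19).
For a Dirichlet(a₁,…,a_K) with all aᵢ > 1, the mode has j-th component (aⱼ − 1)/(Σaᵢ − K).
Here Σaᵢ = 78 and K = 4, so p_B = (26 − 1)/(78 − 4) = 25/74 ≈ 0.3378.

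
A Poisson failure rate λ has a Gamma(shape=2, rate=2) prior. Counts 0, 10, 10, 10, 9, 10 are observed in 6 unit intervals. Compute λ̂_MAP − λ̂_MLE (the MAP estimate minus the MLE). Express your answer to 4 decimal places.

Σxᵢ = 49. Posterior is Gamma(51, 8); MAP = (51−1)/8 = 50/8 ≈ 6.25000.
MLE = x̄ = 49/6 ≈ 8.16667.
Difference = 50/8 − 49/6 = -23/12 ≈ -1.9167.

MAP − MLE = -1.9167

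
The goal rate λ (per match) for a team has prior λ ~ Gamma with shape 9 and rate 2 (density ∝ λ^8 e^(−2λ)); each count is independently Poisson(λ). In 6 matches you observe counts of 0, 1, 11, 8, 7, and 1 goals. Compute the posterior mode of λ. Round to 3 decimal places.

Σxᵢ = 0+1+11+8+7+1 = 28, with n = 6.
Posterior ∝ λ^8e^(−2λ) · λ^28e^(−6λ) = λ^36e^(−8λ), i.e. Gamma(shape=37, rate=8).
The mode of a Gamma(a, b) with a ≥ 1 (shape–rate) is (a−1)/b = 36/8 ≈ 4.500.

λ̂_MAP = 4.500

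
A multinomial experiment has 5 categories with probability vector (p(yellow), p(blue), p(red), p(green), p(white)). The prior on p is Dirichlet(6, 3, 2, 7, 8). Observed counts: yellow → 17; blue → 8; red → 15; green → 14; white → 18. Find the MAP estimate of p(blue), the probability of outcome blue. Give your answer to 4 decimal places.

The posterior is Dirichlet(αᵢ + nᵢ) = Dirichlet(23, 11, 17, 21, 26).
For a Dirichlet(a₁,…,a_K) with all aᵢ > 1, the mode has j-th component (aⱼ − 1)/(Σaᵢ − K).
Here Σaᵢ = 98 and K = 5, so p(blue) = (11 − 1)/(98 − 5) = 10/93 ≈ 0.1075.

MAP estimate of p(blue) = 0.1075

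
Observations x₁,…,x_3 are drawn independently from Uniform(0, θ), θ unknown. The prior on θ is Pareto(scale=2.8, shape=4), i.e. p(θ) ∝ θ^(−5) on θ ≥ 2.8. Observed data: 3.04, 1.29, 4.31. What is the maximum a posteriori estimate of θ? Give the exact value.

The Uniform(0, θ) likelihood is θ^(−n) for θ ≥ max(xᵢ), zero otherwise. Here max(xᵢ) = 4.31.
Posterior ∝ θ^(−5) · θ^(−3) = θ^(−8) on θ ≥ max(2.8, 4.31) = 4.31.
This density is strictly decreasing in θ, so the posterior mode lies at the lower boundary of the support.

θ̂_MAP = 4.31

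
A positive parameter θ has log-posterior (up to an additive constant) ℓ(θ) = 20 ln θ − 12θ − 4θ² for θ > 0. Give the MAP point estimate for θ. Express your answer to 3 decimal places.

ℓ'(θ) = 20/θ − 12 − 8θ. Setting this to zero and multiplying by θ: 8θ² + 12θ − 20 = 0.
θ = (−12 + √(12² + 4·8·20)) / (2·8) = (−12 + √784) / 16 = (−12 + 28)/16 = 1.
ℓ''(θ) = −20/θ² − 8 < 0, confirming a maximum.

θ̂_MAP = 1.000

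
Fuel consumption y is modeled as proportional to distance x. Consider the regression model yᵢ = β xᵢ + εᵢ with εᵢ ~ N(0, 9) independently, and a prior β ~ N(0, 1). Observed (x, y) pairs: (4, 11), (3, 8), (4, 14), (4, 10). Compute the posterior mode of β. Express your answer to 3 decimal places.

β̂_MAP = 2.485

log p(β | y) = −Σ(yᵢ − βxᵢ)²/(2·9) − β²/(2·1) + const.
Setting the derivative to zero: Σxᵢ(yᵢ − βxᵢ)/9 − β/1 = 0, so β = Σxᵢyᵢ / (Σxᵢ² + σ²/τ²).
Σxᵢyᵢ = 4·11 + 3·8 + 4·14 + 4·10 = 164; Σxᵢ² = 57; σ²/τ² = 9.
β̂_MAP = 164 / (57 + 9) = 164/66 ≈ 2.485.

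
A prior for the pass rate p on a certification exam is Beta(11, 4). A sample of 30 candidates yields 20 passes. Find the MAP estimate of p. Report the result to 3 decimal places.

Prior: Beta(11, 4).
Data: 20 successes in 30 trials. The binomial likelihood contributes p^20(1−p)^10, so the posterior is Beta(11+20, 4+10) = Beta(31, 14).
For Beta(a, b) with a, b > 1 the mode is (a−1)/(a+b−2) = 30/43 ≈ 0.698.

p̂_MAP = 0.698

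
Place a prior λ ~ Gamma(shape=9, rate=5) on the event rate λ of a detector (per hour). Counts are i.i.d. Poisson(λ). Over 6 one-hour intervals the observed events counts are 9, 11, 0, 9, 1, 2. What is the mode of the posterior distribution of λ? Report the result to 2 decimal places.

λ̂_MAP = 3.64

Σxᵢ = 9+11+0+9+1+2 = 32, with n = 6.
Posterior ∝ λ^8e^(−5λ) · λ^32e^(−6λ) = λ^40e^(−11λ), i.e. Gamma(shape=41, rate=11).
The mode of a Gamma(a, b) with a ≥ 1 (shape–rate) is (a−1)/b = 40/11 ≈ 3.64.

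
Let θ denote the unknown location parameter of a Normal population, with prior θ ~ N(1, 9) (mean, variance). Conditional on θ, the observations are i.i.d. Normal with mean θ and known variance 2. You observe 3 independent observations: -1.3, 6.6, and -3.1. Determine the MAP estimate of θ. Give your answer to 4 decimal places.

θ̂_MAP = 0.7517

n = 3; x̄ = ((-1.3) + 6.6 + (-3.1))/3 = 2.2/3 = 11/15 ≈ 0.7333.
For a Normal prior and Normal likelihood with known variance, the posterior is Normal; its mode equals its mean, the precision-weighted average.
Prior precision 1/σ₀² = 1/9; data precision n/σ² = 3/2 = 1.5.
θ̂ = ((1/9)·1 + 1.5·(11/15)) / (1/9 + 1.5) = (109/90)/(29/18) = 109/145 ≈ 0.7517.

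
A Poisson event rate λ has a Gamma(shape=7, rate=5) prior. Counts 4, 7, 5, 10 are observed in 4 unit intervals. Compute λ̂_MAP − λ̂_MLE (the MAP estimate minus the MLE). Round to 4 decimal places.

MAP − MLE = -2.9444

Σxᵢ = 26. Posterior is Gamma(33, 9); MAP = (33−1)/9 = 32/9 ≈ 3.55556.
MLE = x̄ = 26/4 ≈ 6.50000.
Difference = 32/9 − 26/4 = -53/18 ≈ -2.9444.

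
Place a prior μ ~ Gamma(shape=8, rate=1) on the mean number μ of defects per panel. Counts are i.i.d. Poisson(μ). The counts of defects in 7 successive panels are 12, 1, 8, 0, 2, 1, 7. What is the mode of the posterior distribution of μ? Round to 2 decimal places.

μ̂_MAP = 4.75

Σxᵢ = 12+1+8+0+2+1+7 = 31, with n = 7.
Posterior ∝ μ^7e^(−1μ) · μ^31e^(−7μ) = μ^38e^(−8μ), i.e. Gamma(shape=39, rate=8).
The mode of a Gamma(a, b) with a ≥ 1 (shape–rate) is (a−1)/b = 38/8 ≈ 4.75.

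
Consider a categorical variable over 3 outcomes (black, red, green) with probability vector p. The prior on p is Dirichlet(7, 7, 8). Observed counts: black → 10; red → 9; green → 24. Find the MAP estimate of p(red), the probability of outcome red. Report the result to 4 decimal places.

MAP estimate of p(red) = 0.2419

The posterior is Dirichlet(αᵢ + nᵢ) = Dirichlet(17, 16, 32).
For a Dirichlet(a₁,…,a_K) with all aᵢ > 1, the mode has j-th component (aⱼ − 1)/(Σaᵢ − K).
Here Σaᵢ = 65 and K = 3, so p(red) = (16 − 1)/(65 − 3) = 15/62 ≈ 0.2419.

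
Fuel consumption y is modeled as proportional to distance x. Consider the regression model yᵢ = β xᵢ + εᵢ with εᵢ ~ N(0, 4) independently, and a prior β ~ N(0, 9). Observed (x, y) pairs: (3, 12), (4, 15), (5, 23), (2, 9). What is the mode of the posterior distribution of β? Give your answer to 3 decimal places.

β̂_MAP = 4.206

log p(β | y) = −Σ(yᵢ − βxᵢ)²/(2·4) − β²/(2·9) + const.
Setting the derivative to zero: Σxᵢ(yᵢ − βxᵢ)/4 − β/9 = 0, so β = Σxᵢyᵢ / (Σxᵢ² + σ²/τ²).
Σxᵢyᵢ = 3·12 + 4·15 + 5·23 + 2·9 = 229; Σxᵢ² = 54; σ²/τ² = 4/9.
β̂_MAP = 229 / (54 + 4/9) = 229/(490/9) = 2061/490 ≈ 4.206.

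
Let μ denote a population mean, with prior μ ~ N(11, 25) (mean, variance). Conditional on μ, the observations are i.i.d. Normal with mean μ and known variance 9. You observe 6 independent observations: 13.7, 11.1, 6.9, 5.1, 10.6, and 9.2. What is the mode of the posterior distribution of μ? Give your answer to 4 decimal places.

μ̂_MAP = 9.5220

n = 6; x̄ = (13.7 + 11.1 + 6.9 + 5.1 + 10.6 + 9.2)/6 = 56.6/6 = 283/30 ≈ 9.4333.
For a Normal prior and Normal likelihood with known variance, the posterior is Normal; its mode equals its mean, the precision-weighted average.
Prior precision 1/σ₀² = 1/25 = 0.04; data precision n/σ² = 6/9 = 2/3.
μ̂ = (0.04·11 + (2/3)·(283/30)) / (0.04 + 2/3) = (1514/225)/(53/75) = 1514/159 ≈ 9.5220.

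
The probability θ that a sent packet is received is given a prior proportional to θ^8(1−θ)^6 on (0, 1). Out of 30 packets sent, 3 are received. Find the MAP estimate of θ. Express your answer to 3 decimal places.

The prior density ∝ θ^8(1−θ)^6 is the kernel of Beta(9, 7).
Data: 3 successes in 30 trials. The binomial likelihood contributes θ^3(1−θ)^27, so the posterior is Beta(9+3, 7+27) = Beta(12, 34).
For Beta(a, b) with a, b > 1 the mode is (a−1)/(a+b−2) = 11/44 ≈ 0.250.

θ̂_MAP = 0.250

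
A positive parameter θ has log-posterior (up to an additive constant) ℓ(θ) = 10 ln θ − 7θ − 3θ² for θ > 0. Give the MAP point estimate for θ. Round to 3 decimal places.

ℓ'(θ) = 10/θ − 7 − 6θ. Setting this to zero and multiplying by θ: 6θ² + 7θ − 10 = 0.
θ = (−7 + √(7² + 4·6·10)) / (2·6) = (−7 + √289) / 12 = (−7 + 17)/12 = 5/6.
ℓ''(θ) = −10/θ² − 6 < 0, confirming a maximum.

θ̂_MAP = 0.833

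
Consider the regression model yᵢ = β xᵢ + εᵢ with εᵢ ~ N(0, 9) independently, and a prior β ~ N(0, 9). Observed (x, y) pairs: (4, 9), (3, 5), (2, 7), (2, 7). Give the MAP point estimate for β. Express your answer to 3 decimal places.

β̂_MAP = 2.324

log p(β | y) = −Σ(yᵢ − βxᵢ)²/(2·9) − β²/(2·9) + const.
Setting the derivative to zero: Σxᵢ(yᵢ − βxᵢ)/9 − β/9 = 0, so β = Σxᵢyᵢ / (Σxᵢ² + σ²/τ²).
Σxᵢyᵢ = 4·9 + 3·5 + 2·7 + 2·7 = 79; Σxᵢ² = 33; σ²/τ² = 1.
β̂_MAP = 79 / (33 + 1) = 79/34 ≈ 2.324.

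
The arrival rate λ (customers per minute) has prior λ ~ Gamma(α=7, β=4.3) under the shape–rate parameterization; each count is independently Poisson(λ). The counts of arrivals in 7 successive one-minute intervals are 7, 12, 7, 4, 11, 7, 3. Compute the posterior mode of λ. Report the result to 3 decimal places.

Σxᵢ = 7+12+7+4+11+7+3 = 51, with n = 7.
Posterior ∝ λ^6e^(−4.3λ) · λ^51e^(−7λ) = λ^57e^(−11.3λ), i.e. Gamma(shape=58, rate=11.3).
The mode of a Gamma(a, b) with a ≥ 1 (shape–rate) is (a−1)/b = 57/11.3 ≈ 5.044.

λ̂_MAP = 5.044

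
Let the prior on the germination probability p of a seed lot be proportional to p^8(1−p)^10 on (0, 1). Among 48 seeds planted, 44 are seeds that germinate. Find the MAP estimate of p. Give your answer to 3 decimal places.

The prior density ∝ p^8(1−p)^10 is the kernel of Beta(9, 11).
Data: 44 successes in 48 trials. The binomial likelihood contributes p^44(1−p)^4, so the posterior is Beta(9+44, 11+4) = Beta(53, 15).
For Beta(a, b) with a, b > 1 the mode is (a−1)/(a+b−2) = 52/66 ≈ 0.788.

p̂_MAP = 0.788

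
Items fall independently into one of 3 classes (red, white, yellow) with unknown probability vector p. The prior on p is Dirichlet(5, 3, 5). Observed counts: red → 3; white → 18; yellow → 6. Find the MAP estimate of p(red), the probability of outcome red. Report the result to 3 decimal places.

MAP estimate of p(red) = 0.189

The posterior is Dirichlet(αᵢ + nᵢ) = Dirichlet(8, 21, 11).
For a Dirichlet(a₁,…,a_K) with all aᵢ > 1, the mode has j-th component (aⱼ − 1)/(Σaᵢ − K).
Here Σaᵢ = 40 and K = 3, so p(red) = (8 − 1)/(40 − 3) = 7/37 ≈ 0.189.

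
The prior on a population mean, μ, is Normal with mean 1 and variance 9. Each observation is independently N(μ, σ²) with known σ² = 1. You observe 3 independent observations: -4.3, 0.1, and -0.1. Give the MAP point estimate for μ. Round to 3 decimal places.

μ̂_MAP = -1.346

n = 3; x̄ = ((-4.3) + 0.1 + (-0.1))/3 = -4.3/3 = -43/30 ≈ -1.4333.
For a Normal prior and Normal likelihood with known variance, the posterior is Normal; its mode equals its mean, the precision-weighted average.
Prior precision 1/σ₀² = 1/9; data precision n/σ² = 3/1 = 3.
μ̂ = ((1/9)·1 + 3·(-43/30)) / (1/9 + 3) = (-377/90)/(28/9) = -377/280 ≈ -1.346.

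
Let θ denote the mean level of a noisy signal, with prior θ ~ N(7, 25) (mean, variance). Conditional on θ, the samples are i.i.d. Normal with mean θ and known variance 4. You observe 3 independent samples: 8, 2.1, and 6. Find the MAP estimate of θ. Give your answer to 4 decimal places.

n = 3; x̄ = (8 + 2.1 + 6)/3 = 16.1/3 = 161/30 ≈ 5.3667.
For a Normal prior and Normal likelihood with known variance, the posterior is Normal; its mode equals its mean, the precision-weighted average.
Prior precision 1/σ₀² = 1/25 = 0.04; data precision n/σ² = 3/4 = 0.75.
θ̂ = (0.04·7 + 0.75·(161/30)) / (0.04 + 0.75) = 4.305/0.79 = 861/158 ≈ 5.4494.

θ̂_MAP = 5.4494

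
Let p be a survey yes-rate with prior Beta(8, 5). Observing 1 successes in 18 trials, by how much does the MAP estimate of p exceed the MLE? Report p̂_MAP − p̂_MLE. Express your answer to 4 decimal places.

MAP − MLE = 0.2203

Posterior is Beta(9, 22); MAP = (9−1)/(31−2) = 8/29 ≈ 0.27586.
MLE ignores the prior: p̂_MLE = k/n = 1/18 ≈ 0.05556.
Difference = 8/29 − 1/18 = 115/522 ≈ 0.2203.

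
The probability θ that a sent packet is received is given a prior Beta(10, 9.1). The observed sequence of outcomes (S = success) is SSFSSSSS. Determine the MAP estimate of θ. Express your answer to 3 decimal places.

θ̂_MAP = 0.637

Prior: Beta(10, 9.1).
Data: 7 successes in 8 trials (from the sequence). The binomial likelihood contributes θ^7(1−θ)^1, so the posterior is Beta(10+7, 9.1+1) = Beta(17, 10.1).
For Beta(a, b) with a, b > 1 the mode is (a−1)/(a+b−2) = 16/25.1 ≈ 0.637.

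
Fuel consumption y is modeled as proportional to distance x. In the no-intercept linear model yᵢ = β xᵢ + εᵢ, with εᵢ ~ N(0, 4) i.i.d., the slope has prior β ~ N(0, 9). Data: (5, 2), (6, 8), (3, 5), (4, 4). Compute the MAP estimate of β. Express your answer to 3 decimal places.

log p(β | y) = −Σ(yᵢ − βxᵢ)²/(2·4) − β²/(2·9) + const.
Setting the derivative to zero: Σxᵢ(yᵢ − βxᵢ)/4 − β/9 = 0, so β = Σxᵢyᵢ / (Σxᵢ² + σ²/τ²).
Σxᵢyᵢ = 5·2 + 6·8 + 3·5 + 4·4 = 89; Σxᵢ² = 86; σ²/τ² = 4/9.
β̂_MAP = 89 / (86 + 4/9) = 89/(778/9) = 801/778 ≈ 1.030.

β̂_MAP = 1.030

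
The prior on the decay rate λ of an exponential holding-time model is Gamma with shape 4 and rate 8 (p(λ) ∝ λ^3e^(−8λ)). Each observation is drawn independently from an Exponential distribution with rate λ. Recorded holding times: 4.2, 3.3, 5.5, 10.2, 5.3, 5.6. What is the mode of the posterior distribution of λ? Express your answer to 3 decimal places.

The Exponential(rate=λ) likelihood is ∝ λ^n e^(−λΣtᵢ). Here n = 6 and Σtᵢ = 4.2 + 3.3 + 5.5 + 10.2 + 5.3 + 5.6 = 34.1.
Posterior ∝ λ^3e^(−8λ) · λ^6e^(−34.1λ) = λ^9e^(−42.1λ), i.e. Gamma(10, 42.1).
Mode = (a−1)/b = 9/42.1 ≈ 0.214.

λ̂_MAP = 0.214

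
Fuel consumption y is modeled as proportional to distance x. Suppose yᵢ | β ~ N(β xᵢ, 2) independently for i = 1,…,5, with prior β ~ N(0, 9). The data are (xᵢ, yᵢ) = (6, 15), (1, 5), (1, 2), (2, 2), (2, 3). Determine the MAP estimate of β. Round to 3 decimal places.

β̂_MAP = 2.315

log p(β | y) = −Σ(yᵢ − βxᵢ)²/(2·2) − β²/(2·9) + const.
Setting the derivative to zero: Σxᵢ(yᵢ − βxᵢ)/2 − β/9 = 0, so β = Σxᵢyᵢ / (Σxᵢ² + σ²/τ²).
Σxᵢyᵢ = 6·15 + 1·5 + 1·2 + 2·2 + 2·3 = 107; Σxᵢ² = 46; σ²/τ² = 2/9.
β̂_MAP = 107 / (46 + 2/9) = 107/(416/9) = 963/416 ≈ 2.315.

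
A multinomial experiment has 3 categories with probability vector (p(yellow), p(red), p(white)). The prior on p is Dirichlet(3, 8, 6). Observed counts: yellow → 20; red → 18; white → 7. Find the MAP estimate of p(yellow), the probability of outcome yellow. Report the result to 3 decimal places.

MAP estimate of p(yellow) = 0.373

The posterior is Dirichlet(αᵢ + nᵢ) = Dirichlet(23, 26, 13).
For a Dirichlet(a₁,…,a_K) with all aᵢ > 1, the mode has j-th component (aⱼ − 1)/(Σaᵢ − K).
Here Σaᵢ = 62 and K = 3, so p(yellow) = (23 − 1)/(62 − 3) = 22/59 ≈ 0.373.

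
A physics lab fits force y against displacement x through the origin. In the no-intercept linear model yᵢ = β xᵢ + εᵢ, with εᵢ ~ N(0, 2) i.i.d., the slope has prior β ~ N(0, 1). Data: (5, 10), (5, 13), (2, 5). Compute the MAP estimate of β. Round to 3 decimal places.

β̂_MAP = 2.232

log p(β | y) = −Σ(yᵢ − βxᵢ)²/(2·2) − β²/(2·1) + const.
Setting the derivative to zero: Σxᵢ(yᵢ − βxᵢ)/2 − β/1 = 0, so β = Σxᵢyᵢ / (Σxᵢ² + σ²/τ²).
Σxᵢyᵢ = 5·10 + 5·13 + 2·5 = 125; Σxᵢ² = 54; σ²/τ² = 2.
β̂_MAP = 125 / (54 + 2) = 125/56 ≈ 2.232.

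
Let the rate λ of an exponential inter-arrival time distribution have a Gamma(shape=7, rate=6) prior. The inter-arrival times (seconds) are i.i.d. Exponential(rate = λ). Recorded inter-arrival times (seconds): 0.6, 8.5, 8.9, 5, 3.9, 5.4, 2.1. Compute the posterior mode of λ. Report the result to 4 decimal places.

λ̂_MAP = 0.3218

The Exponential(rate=λ) likelihood is ∝ λ^n e^(−λΣtᵢ). Here n = 7 and Σtᵢ = 0.6 + 8.5 + 8.9 + 5 + 3.9 + 5.4 + 2.1 = 34.4.
Posterior ∝ λ^6e^(−6λ) · λ^7e^(−34.4λ) = λ^13e^(−40.4λ), i.e. Gamma(14, 40.4).
Mode = (a−1)/b = 13/40.4 ≈ 0.3218.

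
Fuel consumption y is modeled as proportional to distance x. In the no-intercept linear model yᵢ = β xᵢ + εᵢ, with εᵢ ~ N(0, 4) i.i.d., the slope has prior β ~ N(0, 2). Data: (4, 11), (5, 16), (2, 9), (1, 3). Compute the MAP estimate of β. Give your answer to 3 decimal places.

β̂_MAP = 3.021

log p(β | y) = −Σ(yᵢ − βxᵢ)²/(2·4) − β²/(2·2) + const.
Setting the derivative to zero: Σxᵢ(yᵢ − βxᵢ)/4 − β/2 = 0, so β = Σxᵢyᵢ / (Σxᵢ² + σ²/τ²).
Σxᵢyᵢ = 4·11 + 5·16 + 2·9 + 1·3 = 145; Σxᵢ² = 46; σ²/τ² = 2.
β̂_MAP = 145 / (46 + 2) = 145/48 ≈ 3.021.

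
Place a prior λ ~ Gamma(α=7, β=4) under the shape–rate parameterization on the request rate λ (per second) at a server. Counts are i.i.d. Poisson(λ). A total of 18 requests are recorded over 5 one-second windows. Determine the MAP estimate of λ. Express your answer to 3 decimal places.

Σxᵢ = 18, n = 5.
Posterior ∝ λ^6e^(−4λ) · λ^18e^(−5λ) = λ^24e^(−9λ), i.e. Gamma(shape=25, rate=9).
The mode of a Gamma(a, b) with a ≥ 1 (shape–rate) is (a−1)/b = 24/9 ≈ 2.667.

λ̂_MAP = 2.667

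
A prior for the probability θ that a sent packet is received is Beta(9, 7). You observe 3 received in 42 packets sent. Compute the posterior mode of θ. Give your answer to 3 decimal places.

Prior: Beta(9, 7).
Data: 3 successes in 42 trials. The binomial likelihood contributes θ^3(1−θ)^39, so the posterior is Beta(9+3, 7+39) = Beta(12, 46).
For Beta(a, b) with a, b > 1 the mode is (a−1)/(a+b−2) = 11/56 ≈ 0.196.

θ̂_MAP = 0.196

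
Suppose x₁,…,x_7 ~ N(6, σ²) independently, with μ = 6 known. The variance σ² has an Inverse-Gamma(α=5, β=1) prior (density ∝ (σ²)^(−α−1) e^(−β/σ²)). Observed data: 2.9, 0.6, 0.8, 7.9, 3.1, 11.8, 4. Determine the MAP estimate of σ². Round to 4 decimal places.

Sum of squared deviations about the known mean: SS = (2.9−6)² + (0.6−6)² + (0.8−6)² + (7.9−6)² + (3.1−6)² + (11.8−6)² + (4−6)² = 115.47.
The Normal likelihood contributes (σ²)^(−n/2) exp(−SS/(2σ²)), so the posterior is Inverse-Gamma(α + n/2, β + SS/2) = Inverse-Gamma(8.5, 58.735).
The mode of Inverse-Gamma(a, b) is b/(a+1) = 58.735/9.5 ≈ 6.1826.

σ̂²_MAP = 6.1826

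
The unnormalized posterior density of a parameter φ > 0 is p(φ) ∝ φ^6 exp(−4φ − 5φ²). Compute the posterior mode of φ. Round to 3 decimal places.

ℓ'(φ) = 6/φ − 4 − 10φ. Setting this to zero and multiplying by φ: 10φ² + 4φ − 6 = 0.
φ = (−4 + √(4² + 4·10·6)) / (2·10) = (−4 + √256) / 20 = (−4 + 16)/20 = 3/5.
ℓ''(φ) = −6/φ² − 10 < 0, confirming a maximum.

φ̂_MAP = 0.600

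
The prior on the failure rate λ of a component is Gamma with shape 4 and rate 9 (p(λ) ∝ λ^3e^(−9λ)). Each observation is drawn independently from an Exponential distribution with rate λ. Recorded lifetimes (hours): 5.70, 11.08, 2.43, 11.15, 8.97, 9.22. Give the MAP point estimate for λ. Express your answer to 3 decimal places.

The Exponential(rate=λ) likelihood is ∝ λ^n e^(−λΣtᵢ). Here n = 6 and Σtᵢ = 5.70 + 11.08 + 2.43 + 11.15 + 8.97 + 9.22 = 48.55.
Posterior ∝ λ^3e^(−9λ) · λ^6e^(−48.55λ) = λ^9e^(−57.55λ), i.e. Gamma(10, 57.55).
Mode = (a−1)/b = 9/57.55 ≈ 0.156.

λ̂_MAP = 0.156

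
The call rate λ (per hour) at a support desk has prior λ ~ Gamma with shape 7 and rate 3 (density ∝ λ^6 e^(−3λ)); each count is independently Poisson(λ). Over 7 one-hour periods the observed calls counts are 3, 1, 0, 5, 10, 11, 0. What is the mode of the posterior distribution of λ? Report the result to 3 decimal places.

Σxᵢ = 3+1+0+5+10+11+0 = 30, with n = 7.
Posterior ∝ λ^6e^(−3λ) · λ^30e^(−7λ) = λ^36e^(−10λ), i.e. Gamma(shape=37, rate=10).
The mode of a Gamma(a, b) with a ≥ 1 (shape–rate) is (a−1)/b = 36/10 ≈ 3.600.

λ̂_MAP = 3.600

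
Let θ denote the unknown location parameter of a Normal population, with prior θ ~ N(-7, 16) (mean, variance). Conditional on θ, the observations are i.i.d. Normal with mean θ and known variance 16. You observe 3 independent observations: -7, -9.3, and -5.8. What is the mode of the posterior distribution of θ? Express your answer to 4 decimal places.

θ̂_MAP = -7.2750

n = 3; x̄ = ((-7) + (-9.3) + (-5.8))/3 = -22.1/3 = -221/30 ≈ -7.3667.
For a Normal prior and Normal likelihood with known variance, the posterior is Normal; its mode equals its mean, the precision-weighted average.
Prior precision 1/σ₀² = 1/16 = 0.0625; data precision n/σ² = 3/16 = 0.1875.
θ̂ = (0.0625·(-7) + 0.1875·(-221/30)) / (0.0625 + 0.1875) = (-1.81875)/0.25 = -7.2750.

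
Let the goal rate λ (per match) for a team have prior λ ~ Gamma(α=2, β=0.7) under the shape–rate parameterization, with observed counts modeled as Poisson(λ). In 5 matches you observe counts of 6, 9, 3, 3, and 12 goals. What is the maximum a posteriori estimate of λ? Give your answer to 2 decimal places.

Σxᵢ = 6+9+3+3+12 = 33, with n = 5.
Posterior ∝ λe^(−0.7λ) · λ^33e^(−5λ) = λ^34e^(−5.7λ), i.e. Gamma(shape=35, rate=5.7).
The mode of a Gamma(a, b) with a ≥ 1 (shape–rate) is (a−1)/b = 34/5.7 ≈ 5.96.

λ̂_MAP = 5.96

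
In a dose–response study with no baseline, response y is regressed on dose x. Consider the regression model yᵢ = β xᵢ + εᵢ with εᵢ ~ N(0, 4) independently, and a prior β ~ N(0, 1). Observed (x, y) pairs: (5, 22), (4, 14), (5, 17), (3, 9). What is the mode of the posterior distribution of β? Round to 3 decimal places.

β̂_MAP = 3.519

log p(β | y) = −Σ(yᵢ − βxᵢ)²/(2·4) − β²/(2·1) + const.
Setting the derivative to zero: Σxᵢ(yᵢ − βxᵢ)/4 − β/1 = 0, so β = Σxᵢyᵢ / (Σxᵢ² + σ²/τ²).
Σxᵢyᵢ = 5·22 + 4·14 + 5·17 + 3·9 = 278; Σxᵢ² = 75; σ²/τ² = 4.
β̂_MAP = 278 / (75 + 4) = 278/79 ≈ 3.519.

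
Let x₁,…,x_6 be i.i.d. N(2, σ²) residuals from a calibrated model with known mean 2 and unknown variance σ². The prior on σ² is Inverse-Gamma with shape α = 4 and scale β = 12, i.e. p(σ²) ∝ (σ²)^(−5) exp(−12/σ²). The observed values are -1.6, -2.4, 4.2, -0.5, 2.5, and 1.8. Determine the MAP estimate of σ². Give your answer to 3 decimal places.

Sum of squared deviations about the known mean: SS = (-1.6−2)² + (-2.4−2)² + (4.2−2)² + (-0.5−2)² + (2.5−2)² + (1.8−2)² = 43.7.
The Normal likelihood contributes (σ²)^(−n/2) exp(−SS/(2σ²)), so the posterior is Inverse-Gamma(α + n/2, β + SS/2) = Inverse-Gamma(7, 33.85).
The mode of Inverse-Gamma(a, b) is b/(a+1) = 33.85/8 ≈ 4.231.

σ̂²_MAP = 4.231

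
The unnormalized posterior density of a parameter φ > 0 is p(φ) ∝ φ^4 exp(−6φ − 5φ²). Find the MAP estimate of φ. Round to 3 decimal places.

ℓ'(φ) = 4/φ − 6 − 10φ. Setting this to zero and multiplying by φ: 10φ² + 6φ − 4 = 0.
φ = (−6 + √(6² + 4·10·4)) / (2·10) = (−6 + √196) / 20 = (−6 + 14)/20 = 2/5.
ℓ''(φ) = −4/φ² − 10 < 0, confirming a maximum.

φ̂_MAP = 0.400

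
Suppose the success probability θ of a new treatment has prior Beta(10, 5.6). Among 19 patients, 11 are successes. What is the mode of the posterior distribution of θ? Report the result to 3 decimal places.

θ̂_MAP = 0.613

Prior: Beta(10, 5.6).
Data: 11 successes in 19 trials. The binomial likelihood contributes θ^11(1−θ)^8, so the posterior is Beta(10+11, 5.6+8) = Beta(21, 13.6).
For Beta(a, b) with a, b > 1 the mode is (a−1)/(a+b−2) = 20/32.6 ≈ 0.613.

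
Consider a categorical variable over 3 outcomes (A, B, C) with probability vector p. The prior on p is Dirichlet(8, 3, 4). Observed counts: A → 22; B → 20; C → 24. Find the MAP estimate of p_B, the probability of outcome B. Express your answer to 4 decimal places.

MAP estimate of p_B = 0.2821

The posterior is Dirichlet(αᵢ + nᵢ) = Dirichlet(30, 23, 28).
For a Dirichlet(a₁,…,a_K) with all aᵢ > 1, the mode has j-th component (aⱼ − 1)/(Σaᵢ − K).
Here Σaᵢ = 81 and K = 3, so p_B = (23 − 1)/(81 − 3) = 22/78 ≈ 0.2821.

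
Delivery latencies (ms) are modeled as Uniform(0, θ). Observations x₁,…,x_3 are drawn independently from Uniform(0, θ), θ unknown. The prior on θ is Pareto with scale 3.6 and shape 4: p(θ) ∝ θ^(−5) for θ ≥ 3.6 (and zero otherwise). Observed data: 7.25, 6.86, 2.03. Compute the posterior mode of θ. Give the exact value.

θ̂_MAP = 7.25

The Uniform(0, θ) likelihood is θ^(−n) for θ ≥ max(xᵢ), zero otherwise. Here max(xᵢ) = 7.25.
Posterior ∝ θ^(−5) · θ^(−3) = θ^(−8) on θ ≥ max(3.6, 7.25) = 7.25.
This density is strictly decreasing in θ, so the posterior mode lies at the lower boundary of the support.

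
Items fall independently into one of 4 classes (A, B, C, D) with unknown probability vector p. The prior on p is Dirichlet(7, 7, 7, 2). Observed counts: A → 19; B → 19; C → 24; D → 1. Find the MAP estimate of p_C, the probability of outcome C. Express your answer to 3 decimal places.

The posterior is Dirichlet(αᵢ + nᵢ) = Dirichlet(26, 26, 31, 3).
For a Dirichlet(a₁,…,a_K) with all aᵢ > 1, the mode has j-th component (aⱼ − 1)/(Σaᵢ − K).
Here Σaᵢ = 86 and K = 4, so p_C = (31 − 1)/(86 − 4) = 30/82 ≈ 0.366.

MAP estimate of p_C = 0.366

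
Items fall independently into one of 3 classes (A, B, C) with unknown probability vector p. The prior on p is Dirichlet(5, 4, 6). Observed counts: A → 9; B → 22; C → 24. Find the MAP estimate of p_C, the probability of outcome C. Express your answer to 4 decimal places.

MAP estimate of p_C = 0.4328

The posterior is Dirichlet(αᵢ + nᵢ) = Dirichlet(14, 26, 30).
For a Dirichlet(a₁,…,a_K) with all aᵢ > 1, the mode has j-th component (aⱼ − 1)/(Σaᵢ − K).
Here Σaᵢ = 70 and K = 3, so p_C = (30 − 1)/(70 − 3) = 29/67 ≈ 0.4328.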